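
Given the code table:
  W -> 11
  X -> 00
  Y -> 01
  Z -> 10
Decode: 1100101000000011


Decoding:
11 -> W
00 -> X
10 -> Z
10 -> Z
00 -> X
00 -> X
00 -> X
11 -> W


Result: WXZZXXXW


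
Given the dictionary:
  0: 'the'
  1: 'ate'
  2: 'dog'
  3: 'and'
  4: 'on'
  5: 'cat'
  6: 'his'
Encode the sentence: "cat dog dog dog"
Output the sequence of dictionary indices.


Look up each word in the dictionary:
  'cat' -> 5
  'dog' -> 2
  'dog' -> 2
  'dog' -> 2

Encoded: [5, 2, 2, 2]


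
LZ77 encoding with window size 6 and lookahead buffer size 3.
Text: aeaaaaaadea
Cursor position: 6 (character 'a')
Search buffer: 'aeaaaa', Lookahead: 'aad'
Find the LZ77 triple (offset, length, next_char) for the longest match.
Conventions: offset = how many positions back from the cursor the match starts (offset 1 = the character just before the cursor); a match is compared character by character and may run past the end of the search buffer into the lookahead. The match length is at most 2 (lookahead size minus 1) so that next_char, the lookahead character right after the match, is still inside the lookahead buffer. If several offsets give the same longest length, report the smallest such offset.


Try each offset into the search buffer:
  offset=1 (pos 5, char 'a'): match length 2
  offset=2 (pos 4, char 'a'): match length 2
  offset=3 (pos 3, char 'a'): match length 2
  offset=4 (pos 2, char 'a'): match length 2
  offset=5 (pos 1, char 'e'): match length 0
  offset=6 (pos 0, char 'a'): match length 1
Longest match has length 2, found at offsets 1, 2, 3, 4; take the smallest, offset 1.
next_char = character at position 6 + 2 = 8 -> 'd'

Best match: offset=1, length=2 (matching 'aa' starting at position 5)
LZ77 triple: (1, 2, 'd')


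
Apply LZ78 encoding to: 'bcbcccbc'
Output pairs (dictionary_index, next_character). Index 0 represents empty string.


LZ78 encoding steps:
Dictionary: {0: ''}
Step 1: w='' (idx 0), next='b' -> output (0, 'b'), add 'b' as idx 1
Step 2: w='' (idx 0), next='c' -> output (0, 'c'), add 'c' as idx 2
Step 3: w='b' (idx 1), next='c' -> output (1, 'c'), add 'bc' as idx 3
Step 4: w='c' (idx 2), next='c' -> output (2, 'c'), add 'cc' as idx 4
Step 5: w='bc' (idx 3), end of input -> output (3, '')


Encoded: [(0, 'b'), (0, 'c'), (1, 'c'), (2, 'c'), (3, '')]


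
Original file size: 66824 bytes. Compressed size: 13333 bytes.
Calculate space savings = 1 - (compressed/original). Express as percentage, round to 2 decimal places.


ratio = compressed/original = 13333/66824 = 0.199524
savings = 1 - ratio = 1 - 0.199524 = 0.800476
as a percentage: 0.800476 * 100 = 80.05%

Space savings = 1 - 13333/66824 = 80.05%


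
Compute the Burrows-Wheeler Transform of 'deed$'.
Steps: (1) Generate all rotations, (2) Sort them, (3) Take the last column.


Rotations (sorted):
  0: $deed -> last char: d
  1: d$dee -> last char: e
  2: deed$ -> last char: $
  3: ed$de -> last char: e
  4: eed$d -> last char: d


BWT = de$ed


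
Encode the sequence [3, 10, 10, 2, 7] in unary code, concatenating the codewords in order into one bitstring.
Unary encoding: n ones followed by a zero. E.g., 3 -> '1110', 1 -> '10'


Encode each number as n ones followed by a terminating 0:
  3 -> 1110 (4 bits)
  10 -> 11111111110 (11 bits)
  10 -> 11111111110 (11 bits)
  2 -> 110 (3 bits)
  7 -> 11111110 (8 bits)
Total length = 4 + 11 + 11 + 3 + 8 = 37 bits.

Unary([3, 10, 10, 2, 7]) = 1110111111111101111111111011011111110 (37 bits)


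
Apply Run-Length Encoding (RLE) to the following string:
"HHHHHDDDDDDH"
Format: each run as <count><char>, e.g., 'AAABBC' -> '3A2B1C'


Scanning runs left to right:
  i=0: run of 'H' x 5 -> '5H'
  i=5: run of 'D' x 6 -> '6D'
  i=11: run of 'H' x 1 -> '1H'

RLE = 5H6D1H


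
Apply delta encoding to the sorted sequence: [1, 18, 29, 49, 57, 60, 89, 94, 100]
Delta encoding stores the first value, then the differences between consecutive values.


First value: 1
Deltas:
  18 - 1 = 17
  29 - 18 = 11
  49 - 29 = 20
  57 - 49 = 8
  60 - 57 = 3
  89 - 60 = 29
  94 - 89 = 5
  100 - 94 = 6


Delta encoded: [1, 17, 11, 20, 8, 3, 29, 5, 6]


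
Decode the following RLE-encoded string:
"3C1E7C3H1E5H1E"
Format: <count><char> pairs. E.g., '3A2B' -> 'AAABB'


Expanding each <count><char> pair:
  3C -> 'CCC'
  1E -> 'E'
  7C -> 'CCCCCCC'
  3H -> 'HHH'
  1E -> 'E'
  5H -> 'HHHHH'
  1E -> 'E'

Decoded = CCCECCCCCCCHHHEHHHHHE


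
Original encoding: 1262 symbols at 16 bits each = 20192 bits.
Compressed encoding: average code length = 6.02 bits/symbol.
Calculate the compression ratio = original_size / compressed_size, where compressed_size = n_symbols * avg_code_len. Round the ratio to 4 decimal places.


original_size = n_symbols * orig_bits = 1262 * 16 = 20192 bits
compressed_size = n_symbols * avg_code_len = 1262 * 6.02 = 7597.24 bits
ratio = original_size / compressed_size = 20192 / 7597.24 = 2.6578

Compression ratio = 2.6578


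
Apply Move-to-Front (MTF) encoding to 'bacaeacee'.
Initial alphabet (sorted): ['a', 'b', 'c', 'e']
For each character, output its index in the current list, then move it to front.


MTF encoding:
'b': index 1 in ['a', 'b', 'c', 'e'] -> ['b', 'a', 'c', 'e']
'a': index 1 in ['b', 'a', 'c', 'e'] -> ['a', 'b', 'c', 'e']
'c': index 2 in ['a', 'b', 'c', 'e'] -> ['c', 'a', 'b', 'e']
'a': index 1 in ['c', 'a', 'b', 'e'] -> ['a', 'c', 'b', 'e']
'e': index 3 in ['a', 'c', 'b', 'e'] -> ['e', 'a', 'c', 'b']
'a': index 1 in ['e', 'a', 'c', 'b'] -> ['a', 'e', 'c', 'b']
'c': index 2 in ['a', 'e', 'c', 'b'] -> ['c', 'a', 'e', 'b']
'e': index 2 in ['c', 'a', 'e', 'b'] -> ['e', 'c', 'a', 'b']
'e': index 0 in ['e', 'c', 'a', 'b'] -> ['e', 'c', 'a', 'b']


Output: [1, 1, 2, 1, 3, 1, 2, 2, 0]


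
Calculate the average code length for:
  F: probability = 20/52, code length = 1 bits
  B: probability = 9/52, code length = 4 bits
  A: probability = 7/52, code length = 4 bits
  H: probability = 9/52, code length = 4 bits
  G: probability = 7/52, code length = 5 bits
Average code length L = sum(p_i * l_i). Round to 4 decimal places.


Weighted contributions p_i * l_i:
  F: (20/52) * 1 = 20/52
  B: (9/52) * 4 = 36/52
  A: (7/52) * 4 = 28/52
  H: (9/52) * 4 = 36/52
  G: (7/52) * 5 = 35/52
Sum = (20 + 36 + 28 + 36 + 35)/52 = 155/52

L = 155/52 = 2.9808 bits/symbol


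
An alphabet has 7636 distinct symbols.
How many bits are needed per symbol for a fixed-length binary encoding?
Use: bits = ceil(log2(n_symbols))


log2(7636) = 12.8986
Bracket: 2^12 = 4096 < 7636 <= 2^13 = 8192
So ceil(log2(7636)) = 13

bits = ceil(log2(7636)) = ceil(12.8986) = 13 bits


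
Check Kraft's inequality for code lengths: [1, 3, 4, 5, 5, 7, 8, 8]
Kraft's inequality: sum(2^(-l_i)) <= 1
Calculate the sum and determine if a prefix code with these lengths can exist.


Sum = 2^(-1) + 2^(-3) + 2^(-4) + 2^(-5) + 2^(-5) + 2^(-7) + 2^(-8) + 2^(-8)
    = 0.5 + 0.125 + 0.0625 + 0.03125 + 0.03125 + 0.0078125 + 0.00390625 + 0.00390625
    = 196/256 = 0.765625
Since 0.765625 <= 1, Kraft's inequality IS satisfied.
A prefix code with these lengths CAN exist.

Kraft sum = 0.765625. Satisfied.


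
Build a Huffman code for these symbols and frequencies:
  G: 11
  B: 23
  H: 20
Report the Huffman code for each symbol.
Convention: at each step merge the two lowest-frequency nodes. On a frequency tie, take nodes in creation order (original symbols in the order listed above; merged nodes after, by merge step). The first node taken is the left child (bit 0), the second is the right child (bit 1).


Huffman tree construction:
Step 1: Merge G(11) + H(20) = 31
Step 2: Merge B(23) + (G+H)(31) = 54
Read each symbol's code off the tree from the root (left child = 0, right child = 1).

Codes:
  G: 10 (length 2)
  B: 0 (length 1)
  H: 11 (length 2)
Average code length: 85/54 = 1.5741 bits/symbol


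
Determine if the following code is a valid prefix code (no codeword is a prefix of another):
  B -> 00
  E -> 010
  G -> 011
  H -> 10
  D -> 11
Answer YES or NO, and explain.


Checking each pair (does one codeword prefix another?):
  B='00' vs E='010': no prefix
  B='00' vs G='011': no prefix
  B='00' vs H='10': no prefix
  B='00' vs D='11': no prefix
  E='010' vs B='00': no prefix
  E='010' vs G='011': no prefix
  E='010' vs H='10': no prefix
  E='010' vs D='11': no prefix
  G='011' vs B='00': no prefix
  G='011' vs E='010': no prefix
  G='011' vs H='10': no prefix
  G='011' vs D='11': no prefix
  H='10' vs B='00': no prefix
  H='10' vs E='010': no prefix
  H='10' vs G='011': no prefix
  H='10' vs D='11': no prefix
  D='11' vs B='00': no prefix
  D='11' vs E='010': no prefix
  D='11' vs G='011': no prefix
  D='11' vs H='10': no prefix
No violation found over all pairs.

YES -- this is a valid prefix code. No codeword is a prefix of any other codeword.


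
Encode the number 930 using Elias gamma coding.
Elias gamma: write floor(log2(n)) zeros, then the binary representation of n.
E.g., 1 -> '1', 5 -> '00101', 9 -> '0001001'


num_bits = floor(log2(930)) + 1 = 10
leading_zeros = num_bits - 1 = 9
binary(930) = 1110100010

Elias gamma(930) = '000000000' + '1110100010' = 0000000001110100010 (19 bits)


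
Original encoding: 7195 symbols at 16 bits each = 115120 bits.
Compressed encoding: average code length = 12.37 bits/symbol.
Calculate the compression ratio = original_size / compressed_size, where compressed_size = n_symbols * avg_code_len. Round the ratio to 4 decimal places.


original_size = n_symbols * orig_bits = 7195 * 16 = 115120 bits
compressed_size = n_symbols * avg_code_len = 7195 * 12.37 = 89002.15 bits
ratio = original_size / compressed_size = 115120 / 89002.15 = 1.2935

Compression ratio = 1.2935


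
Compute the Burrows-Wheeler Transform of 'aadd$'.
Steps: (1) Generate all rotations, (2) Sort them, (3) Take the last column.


Rotations (sorted):
  0: $aadd -> last char: d
  1: aadd$ -> last char: $
  2: add$a -> last char: a
  3: d$aad -> last char: d
  4: dd$aa -> last char: a


BWT = d$ada


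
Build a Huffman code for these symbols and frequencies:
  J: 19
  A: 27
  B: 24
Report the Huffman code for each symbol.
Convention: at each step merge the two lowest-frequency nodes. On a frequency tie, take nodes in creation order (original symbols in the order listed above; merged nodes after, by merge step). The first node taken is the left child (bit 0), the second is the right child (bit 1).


Huffman tree construction:
Step 1: Merge J(19) + B(24) = 43
Step 2: Merge A(27) + (J+B)(43) = 70
Read each symbol's code off the tree from the root (left child = 0, right child = 1).

Codes:
  J: 10 (length 2)
  A: 0 (length 1)
  B: 11 (length 2)
Average code length: 113/70 = 1.6143 bits/symbol


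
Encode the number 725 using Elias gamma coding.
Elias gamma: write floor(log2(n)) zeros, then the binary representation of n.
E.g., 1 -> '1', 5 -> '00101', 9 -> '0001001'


num_bits = floor(log2(725)) + 1 = 10
leading_zeros = num_bits - 1 = 9
binary(725) = 1011010101

Elias gamma(725) = '000000000' + '1011010101' = 0000000001011010101 (19 bits)


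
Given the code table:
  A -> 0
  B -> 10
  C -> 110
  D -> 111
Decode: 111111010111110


Decoding:
111 -> D
111 -> D
0 -> A
10 -> B
111 -> D
110 -> C


Result: DDABDC


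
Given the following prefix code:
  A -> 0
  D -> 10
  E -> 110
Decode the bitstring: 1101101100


Decoding step by step:
Bits 110 -> E
Bits 110 -> E
Bits 110 -> E
Bits 0 -> A


Decoded message: EEEA


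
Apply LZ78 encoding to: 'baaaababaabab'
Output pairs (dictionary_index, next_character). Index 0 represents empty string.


LZ78 encoding steps:
Dictionary: {0: ''}
Step 1: w='' (idx 0), next='b' -> output (0, 'b'), add 'b' as idx 1
Step 2: w='' (idx 0), next='a' -> output (0, 'a'), add 'a' as idx 2
Step 3: w='a' (idx 2), next='a' -> output (2, 'a'), add 'aa' as idx 3
Step 4: w='a' (idx 2), next='b' -> output (2, 'b'), add 'ab' as idx 4
Step 5: w='ab' (idx 4), next='a' -> output (4, 'a'), add 'aba' as idx 5
Step 6: w='aba' (idx 5), next='b' -> output (5, 'b'), add 'abab' as idx 6


Encoded: [(0, 'b'), (0, 'a'), (2, 'a'), (2, 'b'), (4, 'a'), (5, 'b')]


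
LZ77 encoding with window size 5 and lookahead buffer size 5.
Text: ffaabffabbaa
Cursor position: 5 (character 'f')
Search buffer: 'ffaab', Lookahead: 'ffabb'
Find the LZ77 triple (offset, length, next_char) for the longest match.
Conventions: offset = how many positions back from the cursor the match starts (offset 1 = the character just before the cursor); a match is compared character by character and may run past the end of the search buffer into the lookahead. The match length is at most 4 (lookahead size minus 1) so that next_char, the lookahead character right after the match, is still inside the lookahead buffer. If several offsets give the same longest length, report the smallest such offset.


Try each offset into the search buffer:
  offset=1 (pos 4, char 'b'): match length 0
  offset=2 (pos 3, char 'a'): match length 0
  offset=3 (pos 2, char 'a'): match length 0
  offset=4 (pos 1, char 'f'): match length 1
  offset=5 (pos 0, char 'f'): match length 3
Longest match has length 3 at offset 5.
next_char = character at position 5 + 3 = 8 -> 'b'

Best match: offset=5, length=3 (matching 'ffa' starting at position 0)
LZ77 triple: (5, 3, 'b')


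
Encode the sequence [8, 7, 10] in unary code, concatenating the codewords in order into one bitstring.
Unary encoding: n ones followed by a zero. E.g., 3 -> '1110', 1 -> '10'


Encode each number as n ones followed by a terminating 0:
  8 -> 111111110 (9 bits)
  7 -> 11111110 (8 bits)
  10 -> 11111111110 (11 bits)
Total length = 9 + 8 + 11 = 28 bits.

Unary([8, 7, 10]) = 1111111101111111011111111110 (28 bits)


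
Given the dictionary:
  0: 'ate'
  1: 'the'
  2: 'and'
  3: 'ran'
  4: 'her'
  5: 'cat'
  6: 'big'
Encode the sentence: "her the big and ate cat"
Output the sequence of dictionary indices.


Look up each word in the dictionary:
  'her' -> 4
  'the' -> 1
  'big' -> 6
  'and' -> 2
  'ate' -> 0
  'cat' -> 5

Encoded: [4, 1, 6, 2, 0, 5]


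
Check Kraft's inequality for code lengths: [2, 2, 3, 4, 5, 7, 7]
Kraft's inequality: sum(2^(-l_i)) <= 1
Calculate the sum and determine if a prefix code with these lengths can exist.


Sum = 2^(-2) + 2^(-2) + 2^(-3) + 2^(-4) + 2^(-5) + 2^(-7) + 2^(-7)
    = 0.25 + 0.25 + 0.125 + 0.0625 + 0.03125 + 0.0078125 + 0.0078125
    = 94/128 = 0.734375
Since 0.734375 <= 1, Kraft's inequality IS satisfied.
A prefix code with these lengths CAN exist.

Kraft sum = 0.734375. Satisfied.


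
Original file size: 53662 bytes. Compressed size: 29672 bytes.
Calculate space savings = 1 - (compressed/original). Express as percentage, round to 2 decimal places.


ratio = compressed/original = 29672/53662 = 0.552942
savings = 1 - ratio = 1 - 0.552942 = 0.447058
as a percentage: 0.447058 * 100 = 44.71%

Space savings = 1 - 29672/53662 = 44.71%


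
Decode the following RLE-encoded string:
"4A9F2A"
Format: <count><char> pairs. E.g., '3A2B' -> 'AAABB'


Expanding each <count><char> pair:
  4A -> 'AAAA'
  9F -> 'FFFFFFFFF'
  2A -> 'AA'

Decoded = AAAAFFFFFFFFFAA


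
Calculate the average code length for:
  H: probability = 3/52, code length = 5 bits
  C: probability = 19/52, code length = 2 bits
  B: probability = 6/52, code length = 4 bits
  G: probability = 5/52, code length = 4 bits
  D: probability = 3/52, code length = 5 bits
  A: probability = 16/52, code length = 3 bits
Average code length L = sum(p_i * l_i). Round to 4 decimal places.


Weighted contributions p_i * l_i:
  H: (3/52) * 5 = 15/52
  C: (19/52) * 2 = 38/52
  B: (6/52) * 4 = 24/52
  G: (5/52) * 4 = 20/52
  D: (3/52) * 5 = 15/52
  A: (16/52) * 3 = 48/52
Sum = (15 + 38 + 24 + 20 + 15 + 48)/52 = 160/52

L = 160/52 = 3.0769 bits/symbol


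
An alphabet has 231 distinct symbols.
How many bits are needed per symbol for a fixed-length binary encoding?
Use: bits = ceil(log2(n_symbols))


log2(231) = 7.8517
Bracket: 2^7 = 128 < 231 <= 2^8 = 256
So ceil(log2(231)) = 8

bits = ceil(log2(231)) = ceil(7.8517) = 8 bits


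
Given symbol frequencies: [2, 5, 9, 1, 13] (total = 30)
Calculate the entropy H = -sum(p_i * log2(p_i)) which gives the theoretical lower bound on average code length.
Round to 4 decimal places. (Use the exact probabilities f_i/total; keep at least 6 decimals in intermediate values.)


Per-symbol terms -p_i * log2(p_i) with p_i = f_i/30:
  p = 2/30 = 0.066667: log2(p) = -3.906891, -p*log2(p) = 0.260459
  p = 5/30 = 0.166667: log2(p) = -2.584963, -p*log2(p) = 0.430827
  p = 9/30 = 0.300000: log2(p) = -1.736966, -p*log2(p) = 0.521090
  p = 1/30 = 0.033333: log2(p) = -4.906891, -p*log2(p) = 0.163563
  p = 13/30 = 0.433333: log2(p) = -1.206451, -p*log2(p) = 0.522795
H = 0.260459 + 0.430827 + 0.521090 + 0.163563 + 0.522795 = 1.898734

H = 1.8987 bits/symbol


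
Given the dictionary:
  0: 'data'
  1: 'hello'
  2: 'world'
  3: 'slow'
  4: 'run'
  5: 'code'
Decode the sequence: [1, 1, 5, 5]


Look up each index in the dictionary:
  1 -> 'hello'
  1 -> 'hello'
  5 -> 'code'
  5 -> 'code'

Decoded: "hello hello code code"


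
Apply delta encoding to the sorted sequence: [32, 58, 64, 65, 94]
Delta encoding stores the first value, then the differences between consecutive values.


First value: 32
Deltas:
  58 - 32 = 26
  64 - 58 = 6
  65 - 64 = 1
  94 - 65 = 29


Delta encoded: [32, 26, 6, 1, 29]


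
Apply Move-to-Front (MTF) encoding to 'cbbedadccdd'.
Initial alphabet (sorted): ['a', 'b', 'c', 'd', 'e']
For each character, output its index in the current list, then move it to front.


MTF encoding:
'c': index 2 in ['a', 'b', 'c', 'd', 'e'] -> ['c', 'a', 'b', 'd', 'e']
'b': index 2 in ['c', 'a', 'b', 'd', 'e'] -> ['b', 'c', 'a', 'd', 'e']
'b': index 0 in ['b', 'c', 'a', 'd', 'e'] -> ['b', 'c', 'a', 'd', 'e']
'e': index 4 in ['b', 'c', 'a', 'd', 'e'] -> ['e', 'b', 'c', 'a', 'd']
'd': index 4 in ['e', 'b', 'c', 'a', 'd'] -> ['d', 'e', 'b', 'c', 'a']
'a': index 4 in ['d', 'e', 'b', 'c', 'a'] -> ['a', 'd', 'e', 'b', 'c']
'd': index 1 in ['a', 'd', 'e', 'b', 'c'] -> ['d', 'a', 'e', 'b', 'c']
'c': index 4 in ['d', 'a', 'e', 'b', 'c'] -> ['c', 'd', 'a', 'e', 'b']
'c': index 0 in ['c', 'd', 'a', 'e', 'b'] -> ['c', 'd', 'a', 'e', 'b']
'd': index 1 in ['c', 'd', 'a', 'e', 'b'] -> ['d', 'c', 'a', 'e', 'b']
'd': index 0 in ['d', 'c', 'a', 'e', 'b'] -> ['d', 'c', 'a', 'e', 'b']


Output: [2, 2, 0, 4, 4, 4, 1, 4, 0, 1, 0]


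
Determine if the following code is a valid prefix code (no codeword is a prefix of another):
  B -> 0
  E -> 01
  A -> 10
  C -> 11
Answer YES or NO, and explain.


Checking each pair (does one codeword prefix another?):
  B='0' vs E='01': prefix -- VIOLATION

NO -- this is NOT a valid prefix code. B (0) is a prefix of E (01).


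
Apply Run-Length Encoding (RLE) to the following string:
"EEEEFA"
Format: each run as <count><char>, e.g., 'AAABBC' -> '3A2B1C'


Scanning runs left to right:
  i=0: run of 'E' x 4 -> '4E'
  i=4: run of 'F' x 1 -> '1F'
  i=5: run of 'A' x 1 -> '1A'

RLE = 4E1F1A


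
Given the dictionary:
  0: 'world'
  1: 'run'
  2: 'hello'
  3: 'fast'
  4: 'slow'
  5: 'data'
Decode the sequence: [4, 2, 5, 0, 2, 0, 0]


Look up each index in the dictionary:
  4 -> 'slow'
  2 -> 'hello'
  5 -> 'data'
  0 -> 'world'
  2 -> 'hello'
  0 -> 'world'
  0 -> 'world'

Decoded: "slow hello data world hello world world"


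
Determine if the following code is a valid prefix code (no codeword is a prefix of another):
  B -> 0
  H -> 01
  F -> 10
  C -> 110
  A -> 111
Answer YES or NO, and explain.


Checking each pair (does one codeword prefix another?):
  B='0' vs H='01': prefix -- VIOLATION

NO -- this is NOT a valid prefix code. B (0) is a prefix of H (01).


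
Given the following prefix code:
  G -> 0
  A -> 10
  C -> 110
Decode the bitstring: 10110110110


Decoding step by step:
Bits 10 -> A
Bits 110 -> C
Bits 110 -> C
Bits 110 -> C


Decoded message: ACCC


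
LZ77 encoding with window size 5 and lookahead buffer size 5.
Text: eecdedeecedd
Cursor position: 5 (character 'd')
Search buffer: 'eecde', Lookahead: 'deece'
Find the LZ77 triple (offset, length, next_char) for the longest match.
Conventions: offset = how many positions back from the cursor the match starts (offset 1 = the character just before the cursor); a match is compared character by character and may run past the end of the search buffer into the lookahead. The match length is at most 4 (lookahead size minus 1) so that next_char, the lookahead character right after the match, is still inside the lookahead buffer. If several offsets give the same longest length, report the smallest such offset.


Try each offset into the search buffer:
  offset=1 (pos 4, char 'e'): match length 0
  offset=2 (pos 3, char 'd'): match length 2
  offset=3 (pos 2, char 'c'): match length 0
  offset=4 (pos 1, char 'e'): match length 0
  offset=5 (pos 0, char 'e'): match length 0
Longest match has length 2 at offset 2.
next_char = character at position 5 + 2 = 7 -> 'e'

Best match: offset=2, length=2 (matching 'de' starting at position 3)
LZ77 triple: (2, 2, 'e')


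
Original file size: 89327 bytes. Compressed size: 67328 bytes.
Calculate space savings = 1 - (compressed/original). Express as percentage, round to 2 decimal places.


ratio = compressed/original = 67328/89327 = 0.753725
savings = 1 - ratio = 1 - 0.753725 = 0.246275
as a percentage: 0.246275 * 100 = 24.63%

Space savings = 1 - 67328/89327 = 24.63%


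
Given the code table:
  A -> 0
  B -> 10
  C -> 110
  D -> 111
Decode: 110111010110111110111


Decoding:
110 -> C
111 -> D
0 -> A
10 -> B
110 -> C
111 -> D
110 -> C
111 -> D


Result: CDABCDCD


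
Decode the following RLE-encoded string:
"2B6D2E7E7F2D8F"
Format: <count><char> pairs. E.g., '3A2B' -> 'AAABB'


Expanding each <count><char> pair:
  2B -> 'BB'
  6D -> 'DDDDDD'
  2E -> 'EE'
  7E -> 'EEEEEEE'
  7F -> 'FFFFFFF'
  2D -> 'DD'
  8F -> 'FFFFFFFF'

Decoded = BBDDDDDDEEEEEEEEEFFFFFFFDDFFFFFFFF


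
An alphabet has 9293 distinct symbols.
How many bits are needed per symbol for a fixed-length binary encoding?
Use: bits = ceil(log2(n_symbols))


log2(9293) = 13.1819
Bracket: 2^13 = 8192 < 9293 <= 2^14 = 16384
So ceil(log2(9293)) = 14

bits = ceil(log2(9293)) = ceil(13.1819) = 14 bits


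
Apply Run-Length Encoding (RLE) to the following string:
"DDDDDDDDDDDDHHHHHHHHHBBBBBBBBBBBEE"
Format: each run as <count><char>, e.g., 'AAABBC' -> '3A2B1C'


Scanning runs left to right:
  i=0: run of 'D' x 12 -> '12D'
  i=12: run of 'H' x 9 -> '9H'
  i=21: run of 'B' x 11 -> '11B'
  i=32: run of 'E' x 2 -> '2E'

RLE = 12D9H11B2E


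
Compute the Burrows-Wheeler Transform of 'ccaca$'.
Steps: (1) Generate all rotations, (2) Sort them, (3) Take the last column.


Rotations (sorted):
  0: $ccaca -> last char: a
  1: a$ccac -> last char: c
  2: aca$cc -> last char: c
  3: ca$cca -> last char: a
  4: caca$c -> last char: c
  5: ccaca$ -> last char: $


BWT = accac$


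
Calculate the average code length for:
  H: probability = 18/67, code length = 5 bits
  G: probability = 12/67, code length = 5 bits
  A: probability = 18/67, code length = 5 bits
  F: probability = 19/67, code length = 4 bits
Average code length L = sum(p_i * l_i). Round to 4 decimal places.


Weighted contributions p_i * l_i:
  H: (18/67) * 5 = 90/67
  G: (12/67) * 5 = 60/67
  A: (18/67) * 5 = 90/67
  F: (19/67) * 4 = 76/67
Sum = (90 + 60 + 90 + 76)/67 = 316/67

L = 316/67 = 4.7164 bits/symbol


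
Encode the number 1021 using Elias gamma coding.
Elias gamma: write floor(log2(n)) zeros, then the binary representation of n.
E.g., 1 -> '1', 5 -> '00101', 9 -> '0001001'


num_bits = floor(log2(1021)) + 1 = 10
leading_zeros = num_bits - 1 = 9
binary(1021) = 1111111101

Elias gamma(1021) = '000000000' + '1111111101' = 0000000001111111101 (19 bits)


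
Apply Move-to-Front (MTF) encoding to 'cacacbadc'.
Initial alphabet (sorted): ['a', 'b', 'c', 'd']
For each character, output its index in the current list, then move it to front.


MTF encoding:
'c': index 2 in ['a', 'b', 'c', 'd'] -> ['c', 'a', 'b', 'd']
'a': index 1 in ['c', 'a', 'b', 'd'] -> ['a', 'c', 'b', 'd']
'c': index 1 in ['a', 'c', 'b', 'd'] -> ['c', 'a', 'b', 'd']
'a': index 1 in ['c', 'a', 'b', 'd'] -> ['a', 'c', 'b', 'd']
'c': index 1 in ['a', 'c', 'b', 'd'] -> ['c', 'a', 'b', 'd']
'b': index 2 in ['c', 'a', 'b', 'd'] -> ['b', 'c', 'a', 'd']
'a': index 2 in ['b', 'c', 'a', 'd'] -> ['a', 'b', 'c', 'd']
'd': index 3 in ['a', 'b', 'c', 'd'] -> ['d', 'a', 'b', 'c']
'c': index 3 in ['d', 'a', 'b', 'c'] -> ['c', 'd', 'a', 'b']


Output: [2, 1, 1, 1, 1, 2, 2, 3, 3]


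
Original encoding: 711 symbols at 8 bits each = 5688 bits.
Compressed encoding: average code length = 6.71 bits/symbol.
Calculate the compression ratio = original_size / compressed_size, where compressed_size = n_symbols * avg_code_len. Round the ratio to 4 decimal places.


original_size = n_symbols * orig_bits = 711 * 8 = 5688 bits
compressed_size = n_symbols * avg_code_len = 711 * 6.71 = 4770.81 bits
ratio = original_size / compressed_size = 5688 / 4770.81 = 1.1923

Compression ratio = 1.1923


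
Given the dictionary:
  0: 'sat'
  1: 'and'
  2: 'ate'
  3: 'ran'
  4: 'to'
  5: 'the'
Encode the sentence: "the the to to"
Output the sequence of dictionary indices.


Look up each word in the dictionary:
  'the' -> 5
  'the' -> 5
  'to' -> 4
  'to' -> 4

Encoded: [5, 5, 4, 4]


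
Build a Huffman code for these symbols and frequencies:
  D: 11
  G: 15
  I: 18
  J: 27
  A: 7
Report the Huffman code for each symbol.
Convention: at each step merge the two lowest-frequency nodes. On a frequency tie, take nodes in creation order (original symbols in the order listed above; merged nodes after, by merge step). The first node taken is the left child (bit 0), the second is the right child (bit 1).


Huffman tree construction:
Step 1: Merge A(7) + D(11) = 18
Step 2: Merge G(15) + I(18) = 33
Step 3: Merge (A+D)(18) + J(27) = 45
Step 4: Merge (G+I)(33) + ((A+D)+J)(45) = 78
Read each symbol's code off the tree from the root (left child = 0, right child = 1).

Codes:
  D: 101 (length 3)
  G: 00 (length 2)
  I: 01 (length 2)
  J: 11 (length 2)
  A: 100 (length 3)
Average code length: 174/78 = 2.2308 bits/symbol


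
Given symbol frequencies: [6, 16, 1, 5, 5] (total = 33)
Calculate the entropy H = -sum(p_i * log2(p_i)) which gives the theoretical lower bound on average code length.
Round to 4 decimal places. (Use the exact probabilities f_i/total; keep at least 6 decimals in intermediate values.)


Per-symbol terms -p_i * log2(p_i) with p_i = f_i/33:
  p = 6/33 = 0.181818: log2(p) = -2.459432, -p*log2(p) = 0.447169
  p = 16/33 = 0.484848: log2(p) = -1.044394, -p*log2(p) = 0.506373
  p = 1/33 = 0.030303: log2(p) = -5.044394, -p*log2(p) = 0.152860
  p = 5/33 = 0.151515: log2(p) = -2.722466, -p*log2(p) = 0.412495
  p = 5/33 = 0.151515: log2(p) = -2.722466, -p*log2(p) = 0.412495
H = 0.447169 + 0.506373 + 0.152860 + 0.412495 + 0.412495 = 1.931392

H = 1.9314 bits/symbol


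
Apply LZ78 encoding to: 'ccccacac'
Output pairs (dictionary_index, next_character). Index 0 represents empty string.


LZ78 encoding steps:
Dictionary: {0: ''}
Step 1: w='' (idx 0), next='c' -> output (0, 'c'), add 'c' as idx 1
Step 2: w='c' (idx 1), next='c' -> output (1, 'c'), add 'cc' as idx 2
Step 3: w='c' (idx 1), next='a' -> output (1, 'a'), add 'ca' as idx 3
Step 4: w='ca' (idx 3), next='c' -> output (3, 'c'), add 'cac' as idx 4


Encoded: [(0, 'c'), (1, 'c'), (1, 'a'), (3, 'c')]


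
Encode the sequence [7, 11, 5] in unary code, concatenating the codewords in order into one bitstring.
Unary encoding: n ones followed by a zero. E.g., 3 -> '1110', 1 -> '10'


Encode each number as n ones followed by a terminating 0:
  7 -> 11111110 (8 bits)
  11 -> 111111111110 (12 bits)
  5 -> 111110 (6 bits)
Total length = 8 + 12 + 6 = 26 bits.

Unary([7, 11, 5]) = 11111110111111111110111110 (26 bits)


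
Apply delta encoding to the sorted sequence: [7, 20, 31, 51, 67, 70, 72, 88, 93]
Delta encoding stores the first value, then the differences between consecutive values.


First value: 7
Deltas:
  20 - 7 = 13
  31 - 20 = 11
  51 - 31 = 20
  67 - 51 = 16
  70 - 67 = 3
  72 - 70 = 2
  88 - 72 = 16
  93 - 88 = 5


Delta encoded: [7, 13, 11, 20, 16, 3, 2, 16, 5]


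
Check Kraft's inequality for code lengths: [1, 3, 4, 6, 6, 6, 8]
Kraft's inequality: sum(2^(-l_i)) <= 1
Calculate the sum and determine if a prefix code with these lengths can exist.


Sum = 2^(-1) + 2^(-3) + 2^(-4) + 2^(-6) + 2^(-6) + 2^(-6) + 2^(-8)
    = 0.5 + 0.125 + 0.0625 + 0.015625 + 0.015625 + 0.015625 + 0.00390625
    = 189/256 = 0.73828125
Since 0.73828125 <= 1, Kraft's inequality IS satisfied.
A prefix code with these lengths CAN exist.

Kraft sum = 0.73828125. Satisfied.


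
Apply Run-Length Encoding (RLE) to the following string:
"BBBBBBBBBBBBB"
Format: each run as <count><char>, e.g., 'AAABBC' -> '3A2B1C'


Scanning runs left to right:
  i=0: run of 'B' x 13 -> '13B'

RLE = 13B


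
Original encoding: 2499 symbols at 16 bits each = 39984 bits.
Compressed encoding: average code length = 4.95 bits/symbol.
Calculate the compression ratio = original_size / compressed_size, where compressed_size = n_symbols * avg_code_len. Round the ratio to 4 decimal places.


original_size = n_symbols * orig_bits = 2499 * 16 = 39984 bits
compressed_size = n_symbols * avg_code_len = 2499 * 4.95 = 12370.05 bits
ratio = original_size / compressed_size = 39984 / 12370.05 = 3.2323

Compression ratio = 3.2323


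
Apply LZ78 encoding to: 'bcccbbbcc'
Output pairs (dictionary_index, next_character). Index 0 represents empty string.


LZ78 encoding steps:
Dictionary: {0: ''}
Step 1: w='' (idx 0), next='b' -> output (0, 'b'), add 'b' as idx 1
Step 2: w='' (idx 0), next='c' -> output (0, 'c'), add 'c' as idx 2
Step 3: w='c' (idx 2), next='c' -> output (2, 'c'), add 'cc' as idx 3
Step 4: w='b' (idx 1), next='b' -> output (1, 'b'), add 'bb' as idx 4
Step 5: w='b' (idx 1), next='c' -> output (1, 'c'), add 'bc' as idx 5
Step 6: w='c' (idx 2), end of input -> output (2, '')


Encoded: [(0, 'b'), (0, 'c'), (2, 'c'), (1, 'b'), (1, 'c'), (2, '')]


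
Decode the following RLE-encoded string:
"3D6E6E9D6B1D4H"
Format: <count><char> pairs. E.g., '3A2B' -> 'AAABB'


Expanding each <count><char> pair:
  3D -> 'DDD'
  6E -> 'EEEEEE'
  6E -> 'EEEEEE'
  9D -> 'DDDDDDDDD'
  6B -> 'BBBBBB'
  1D -> 'D'
  4H -> 'HHHH'

Decoded = DDDEEEEEEEEEEEEDDDDDDDDDBBBBBBDHHHH


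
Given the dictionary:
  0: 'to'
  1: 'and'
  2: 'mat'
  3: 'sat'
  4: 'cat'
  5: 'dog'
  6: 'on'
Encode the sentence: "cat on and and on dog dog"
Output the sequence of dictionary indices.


Look up each word in the dictionary:
  'cat' -> 4
  'on' -> 6
  'and' -> 1
  'and' -> 1
  'on' -> 6
  'dog' -> 5
  'dog' -> 5

Encoded: [4, 6, 1, 1, 6, 5, 5]


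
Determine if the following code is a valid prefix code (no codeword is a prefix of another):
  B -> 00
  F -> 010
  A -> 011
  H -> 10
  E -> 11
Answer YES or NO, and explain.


Checking each pair (does one codeword prefix another?):
  B='00' vs F='010': no prefix
  B='00' vs A='011': no prefix
  B='00' vs H='10': no prefix
  B='00' vs E='11': no prefix
  F='010' vs B='00': no prefix
  F='010' vs A='011': no prefix
  F='010' vs H='10': no prefix
  F='010' vs E='11': no prefix
  A='011' vs B='00': no prefix
  A='011' vs F='010': no prefix
  A='011' vs H='10': no prefix
  A='011' vs E='11': no prefix
  H='10' vs B='00': no prefix
  H='10' vs F='010': no prefix
  H='10' vs A='011': no prefix
  H='10' vs E='11': no prefix
  E='11' vs B='00': no prefix
  E='11' vs F='010': no prefix
  E='11' vs A='011': no prefix
  E='11' vs H='10': no prefix
No violation found over all pairs.

YES -- this is a valid prefix code. No codeword is a prefix of any other codeword.


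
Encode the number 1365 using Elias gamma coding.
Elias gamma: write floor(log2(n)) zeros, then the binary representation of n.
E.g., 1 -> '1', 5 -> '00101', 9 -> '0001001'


num_bits = floor(log2(1365)) + 1 = 11
leading_zeros = num_bits - 1 = 10
binary(1365) = 10101010101

Elias gamma(1365) = '0000000000' + '10101010101' = 000000000010101010101 (21 bits)


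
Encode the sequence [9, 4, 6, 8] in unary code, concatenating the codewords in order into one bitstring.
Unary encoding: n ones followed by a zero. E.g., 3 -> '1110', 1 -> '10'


Encode each number as n ones followed by a terminating 0:
  9 -> 1111111110 (10 bits)
  4 -> 11110 (5 bits)
  6 -> 1111110 (7 bits)
  8 -> 111111110 (9 bits)
Total length = 10 + 5 + 7 + 9 = 31 bits.

Unary([9, 4, 6, 8]) = 1111111110111101111110111111110 (31 bits)


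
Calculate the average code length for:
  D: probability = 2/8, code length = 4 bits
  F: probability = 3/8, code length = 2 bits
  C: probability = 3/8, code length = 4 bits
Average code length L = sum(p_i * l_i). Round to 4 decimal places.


Weighted contributions p_i * l_i:
  D: (2/8) * 4 = 8/8
  F: (3/8) * 2 = 6/8
  C: (3/8) * 4 = 12/8
Sum = (8 + 6 + 12)/8 = 26/8

L = 26/8 = 3.2500 bits/symbol


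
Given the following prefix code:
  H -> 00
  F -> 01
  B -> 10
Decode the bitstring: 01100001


Decoding step by step:
Bits 01 -> F
Bits 10 -> B
Bits 00 -> H
Bits 01 -> F


Decoded message: FBHF


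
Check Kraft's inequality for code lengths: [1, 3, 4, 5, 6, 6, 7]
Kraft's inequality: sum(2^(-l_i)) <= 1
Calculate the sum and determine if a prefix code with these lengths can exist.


Sum = 2^(-1) + 2^(-3) + 2^(-4) + 2^(-5) + 2^(-6) + 2^(-6) + 2^(-7)
    = 0.5 + 0.125 + 0.0625 + 0.03125 + 0.015625 + 0.015625 + 0.0078125
    = 97/128 = 0.7578125
Since 0.7578125 <= 1, Kraft's inequality IS satisfied.
A prefix code with these lengths CAN exist.

Kraft sum = 0.7578125. Satisfied.


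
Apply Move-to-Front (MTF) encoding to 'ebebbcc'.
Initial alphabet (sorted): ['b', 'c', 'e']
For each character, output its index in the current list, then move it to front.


MTF encoding:
'e': index 2 in ['b', 'c', 'e'] -> ['e', 'b', 'c']
'b': index 1 in ['e', 'b', 'c'] -> ['b', 'e', 'c']
'e': index 1 in ['b', 'e', 'c'] -> ['e', 'b', 'c']
'b': index 1 in ['e', 'b', 'c'] -> ['b', 'e', 'c']
'b': index 0 in ['b', 'e', 'c'] -> ['b', 'e', 'c']
'c': index 2 in ['b', 'e', 'c'] -> ['c', 'b', 'e']
'c': index 0 in ['c', 'b', 'e'] -> ['c', 'b', 'e']


Output: [2, 1, 1, 1, 0, 2, 0]


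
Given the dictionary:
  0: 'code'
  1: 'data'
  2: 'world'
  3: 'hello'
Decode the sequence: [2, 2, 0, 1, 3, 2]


Look up each index in the dictionary:
  2 -> 'world'
  2 -> 'world'
  0 -> 'code'
  1 -> 'data'
  3 -> 'hello'
  2 -> 'world'

Decoded: "world world code data hello world"


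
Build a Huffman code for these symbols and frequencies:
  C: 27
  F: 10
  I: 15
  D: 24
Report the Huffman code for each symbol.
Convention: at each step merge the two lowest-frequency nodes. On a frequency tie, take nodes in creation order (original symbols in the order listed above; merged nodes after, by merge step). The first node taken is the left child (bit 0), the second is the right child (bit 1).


Huffman tree construction:
Step 1: Merge F(10) + I(15) = 25
Step 2: Merge D(24) + (F+I)(25) = 49
Step 3: Merge C(27) + (D+(F+I))(49) = 76
Read each symbol's code off the tree from the root (left child = 0, right child = 1).

Codes:
  C: 0 (length 1)
  F: 110 (length 3)
  I: 111 (length 3)
  D: 10 (length 2)
Average code length: 150/76 = 1.9737 bits/symbol


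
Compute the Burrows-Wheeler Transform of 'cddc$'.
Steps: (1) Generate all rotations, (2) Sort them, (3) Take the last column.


Rotations (sorted):
  0: $cddc -> last char: c
  1: c$cdd -> last char: d
  2: cddc$ -> last char: $
  3: dc$cd -> last char: d
  4: ddc$c -> last char: c


BWT = cd$dc


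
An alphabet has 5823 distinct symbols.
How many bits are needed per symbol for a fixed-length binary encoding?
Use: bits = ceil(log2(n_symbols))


log2(5823) = 12.5075
Bracket: 2^12 = 4096 < 5823 <= 2^13 = 8192
So ceil(log2(5823)) = 13

bits = ceil(log2(5823)) = ceil(12.5075) = 13 bits


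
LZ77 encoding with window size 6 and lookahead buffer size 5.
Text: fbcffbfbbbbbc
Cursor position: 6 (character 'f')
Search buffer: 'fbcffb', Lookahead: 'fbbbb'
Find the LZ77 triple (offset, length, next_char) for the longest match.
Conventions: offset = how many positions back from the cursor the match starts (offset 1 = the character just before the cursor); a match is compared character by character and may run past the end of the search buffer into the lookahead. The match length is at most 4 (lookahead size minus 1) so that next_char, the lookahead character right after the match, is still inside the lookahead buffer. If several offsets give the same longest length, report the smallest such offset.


Try each offset into the search buffer:
  offset=1 (pos 5, char 'b'): match length 0
  offset=2 (pos 4, char 'f'): match length 2
  offset=3 (pos 3, char 'f'): match length 1
  offset=4 (pos 2, char 'c'): match length 0
  offset=5 (pos 1, char 'b'): match length 0
  offset=6 (pos 0, char 'f'): match length 2
Longest match has length 2, found at offsets 2, 6; take the smallest, offset 2.
next_char = character at position 6 + 2 = 8 -> 'b'

Best match: offset=2, length=2 (matching 'fb' starting at position 4)
LZ77 triple: (2, 2, 'b')


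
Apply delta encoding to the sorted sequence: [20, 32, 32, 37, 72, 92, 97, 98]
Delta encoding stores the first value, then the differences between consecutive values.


First value: 20
Deltas:
  32 - 20 = 12
  32 - 32 = 0
  37 - 32 = 5
  72 - 37 = 35
  92 - 72 = 20
  97 - 92 = 5
  98 - 97 = 1


Delta encoded: [20, 12, 0, 5, 35, 20, 5, 1]


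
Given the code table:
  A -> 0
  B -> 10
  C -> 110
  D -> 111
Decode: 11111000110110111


Decoding:
111 -> D
110 -> C
0 -> A
0 -> A
110 -> C
110 -> C
111 -> D


Result: DCAACCD


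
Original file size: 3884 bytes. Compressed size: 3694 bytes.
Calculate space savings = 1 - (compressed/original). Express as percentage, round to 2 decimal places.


ratio = compressed/original = 3694/3884 = 0.951081
savings = 1 - ratio = 1 - 0.951081 = 0.048919
as a percentage: 0.048919 * 100 = 4.89%

Space savings = 1 - 3694/3884 = 4.89%


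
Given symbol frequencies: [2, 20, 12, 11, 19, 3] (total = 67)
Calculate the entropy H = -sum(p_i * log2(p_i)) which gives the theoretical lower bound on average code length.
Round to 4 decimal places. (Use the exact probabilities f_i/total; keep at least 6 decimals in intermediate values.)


Per-symbol terms -p_i * log2(p_i) with p_i = f_i/67:
  p = 2/67 = 0.029851: log2(p) = -5.066089, -p*log2(p) = 0.151227
  p = 20/67 = 0.298507: log2(p) = -1.744161, -p*log2(p) = 0.520645
  p = 12/67 = 0.179104: log2(p) = -2.481127, -p*log2(p) = 0.444381
  p = 11/67 = 0.164179: log2(p) = -2.606658, -p*log2(p) = 0.427959
  p = 19/67 = 0.283582: log2(p) = -1.818162, -p*log2(p) = 0.515598
  p = 3/67 = 0.044776: log2(p) = -4.481127, -p*log2(p) = 0.200647
H = 0.151227 + 0.520645 + 0.444381 + 0.427959 + 0.515598 + 0.200647 = 2.260457

H = 2.2605 bits/symbol


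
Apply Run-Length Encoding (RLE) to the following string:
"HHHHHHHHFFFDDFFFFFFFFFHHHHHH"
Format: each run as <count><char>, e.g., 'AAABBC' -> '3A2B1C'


Scanning runs left to right:
  i=0: run of 'H' x 8 -> '8H'
  i=8: run of 'F' x 3 -> '3F'
  i=11: run of 'D' x 2 -> '2D'
  i=13: run of 'F' x 9 -> '9F'
  i=22: run of 'H' x 6 -> '6H'

RLE = 8H3F2D9F6H


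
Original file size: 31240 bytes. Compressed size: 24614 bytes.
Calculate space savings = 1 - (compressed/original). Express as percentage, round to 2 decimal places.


ratio = compressed/original = 24614/31240 = 0.7879
savings = 1 - ratio = 1 - 0.7879 = 0.2121
as a percentage: 0.2121 * 100 = 21.21%

Space savings = 1 - 24614/31240 = 21.21%


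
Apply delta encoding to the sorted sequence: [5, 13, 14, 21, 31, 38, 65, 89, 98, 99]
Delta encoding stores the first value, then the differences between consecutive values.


First value: 5
Deltas:
  13 - 5 = 8
  14 - 13 = 1
  21 - 14 = 7
  31 - 21 = 10
  38 - 31 = 7
  65 - 38 = 27
  89 - 65 = 24
  98 - 89 = 9
  99 - 98 = 1


Delta encoded: [5, 8, 1, 7, 10, 7, 27, 24, 9, 1]


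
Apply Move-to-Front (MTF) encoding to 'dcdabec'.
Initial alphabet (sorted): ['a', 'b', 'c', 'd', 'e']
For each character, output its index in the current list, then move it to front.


MTF encoding:
'd': index 3 in ['a', 'b', 'c', 'd', 'e'] -> ['d', 'a', 'b', 'c', 'e']
'c': index 3 in ['d', 'a', 'b', 'c', 'e'] -> ['c', 'd', 'a', 'b', 'e']
'd': index 1 in ['c', 'd', 'a', 'b', 'e'] -> ['d', 'c', 'a', 'b', 'e']
'a': index 2 in ['d', 'c', 'a', 'b', 'e'] -> ['a', 'd', 'c', 'b', 'e']
'b': index 3 in ['a', 'd', 'c', 'b', 'e'] -> ['b', 'a', 'd', 'c', 'e']
'e': index 4 in ['b', 'a', 'd', 'c', 'e'] -> ['e', 'b', 'a', 'd', 'c']
'c': index 4 in ['e', 'b', 'a', 'd', 'c'] -> ['c', 'e', 'b', 'a', 'd']


Output: [3, 3, 1, 2, 3, 4, 4]
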